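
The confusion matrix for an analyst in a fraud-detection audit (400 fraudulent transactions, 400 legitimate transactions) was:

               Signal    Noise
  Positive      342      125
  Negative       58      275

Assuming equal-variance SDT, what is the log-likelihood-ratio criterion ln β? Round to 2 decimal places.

H = 342/400 = 0.8550
FA = 125/400 = 0.3125
z(H) = 1.058
z(FA) = -0.489
ln β = −½·[z(H)² − z(FA)²] = −0.5 × (1.119 − 0.239) = -0.440

ln β = -0.44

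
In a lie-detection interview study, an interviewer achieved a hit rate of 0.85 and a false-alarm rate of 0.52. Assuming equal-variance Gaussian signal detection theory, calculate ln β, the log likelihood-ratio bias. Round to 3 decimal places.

Φ⁻¹(H) = 1.0364
Φ⁻¹(FA) = 0.0502
ln β = −½·[z(H)² − z(FA)²] = −0.5 × (1.0741 − 0.0025) = -0.5358

ln β = -0.536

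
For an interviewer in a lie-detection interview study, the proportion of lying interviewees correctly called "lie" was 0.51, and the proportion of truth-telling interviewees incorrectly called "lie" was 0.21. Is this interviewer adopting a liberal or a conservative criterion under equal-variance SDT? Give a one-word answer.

conservative

z(H) = 0.025, z(FA) = -0.806
c = −½·(z(H) + z(FA)) = 0.3905
c > 0 → conservative criterion (biased toward responding “no”).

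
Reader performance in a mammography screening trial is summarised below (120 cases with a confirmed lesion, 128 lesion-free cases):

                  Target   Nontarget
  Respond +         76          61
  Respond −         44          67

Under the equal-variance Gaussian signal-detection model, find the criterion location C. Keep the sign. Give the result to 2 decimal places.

H = 76/120 = 0.6333
FA = 61/128 = 0.4766
z(H) = z(0.6333) = 0.3406
z(FA) = z(0.4766) = -0.0587
c = −½·[z(H) + z(FA)] = −0.5 × (0.3406 + (-0.0587)) = -0.14095

C = -0.14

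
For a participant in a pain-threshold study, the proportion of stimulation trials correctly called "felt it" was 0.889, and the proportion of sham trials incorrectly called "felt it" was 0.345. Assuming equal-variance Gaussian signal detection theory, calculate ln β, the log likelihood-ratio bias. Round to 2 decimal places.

Φ⁻¹(H) = 1.221
Φ⁻¹(FA) = -0.399
ln β = −½·[z(H)² − z(FA)²] = −0.5 × (1.491 − 0.159) = -0.666

ln β = -0.67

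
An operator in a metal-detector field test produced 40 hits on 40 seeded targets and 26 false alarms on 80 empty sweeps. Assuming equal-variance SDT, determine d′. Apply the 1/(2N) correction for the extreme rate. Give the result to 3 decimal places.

The hit rate is 40/40 = 1, so apply the 1/(2N) correction: H → 1 − 1/(2·40) = 0.98750.
z(H) = z(0.98750) = 2.2414
z(FA) = z(0.32500) = -0.4538
d' = 2.2414 − (-0.4538) = 2.6952

d′ = 2.695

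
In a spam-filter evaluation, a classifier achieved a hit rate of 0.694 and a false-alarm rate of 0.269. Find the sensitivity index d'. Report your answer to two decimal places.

d' = 1.12

z(H) = 0.5072
z(FA) = -0.6158
d' = z(H) − z(FA) = 0.5072 − (-0.6158) = 1.1230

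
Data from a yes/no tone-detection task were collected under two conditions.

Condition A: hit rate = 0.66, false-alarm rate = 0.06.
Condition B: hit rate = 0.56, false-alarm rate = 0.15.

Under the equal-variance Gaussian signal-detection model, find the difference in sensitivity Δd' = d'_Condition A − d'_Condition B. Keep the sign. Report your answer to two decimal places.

Δd' = 0.78

Condition A: z(0.66) = 0.412, z(0.06) = -1.555, d' = 1.967
Condition B: z(0.56) = 0.151, z(0.15) = -1.036, d' = 1.187
Δd' = d'_Condition A − d'_Condition B = 1.967 − 1.187 = 0.780
Condition A has the higher sensitivity.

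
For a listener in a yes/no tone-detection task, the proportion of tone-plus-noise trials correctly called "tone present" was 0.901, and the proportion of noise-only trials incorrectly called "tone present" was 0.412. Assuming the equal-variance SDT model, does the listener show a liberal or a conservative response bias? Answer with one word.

liberal

z(H) = 1.287, z(FA) = -0.222
c = −½·(z(H) + z(FA)) = -0.5325
c < 0 → liberal criterion (biased toward responding “yes”).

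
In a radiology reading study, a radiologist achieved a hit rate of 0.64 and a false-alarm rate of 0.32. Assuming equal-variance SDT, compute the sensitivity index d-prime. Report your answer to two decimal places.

d-prime = 0.83

Φ⁻¹(H) = Φ⁻¹(0.64) = 0.3585
Φ⁻¹(FA) = Φ⁻¹(0.32) = -0.4677
d' = z(H) − z(FA) = 0.3585 − (-0.4677) = 0.8262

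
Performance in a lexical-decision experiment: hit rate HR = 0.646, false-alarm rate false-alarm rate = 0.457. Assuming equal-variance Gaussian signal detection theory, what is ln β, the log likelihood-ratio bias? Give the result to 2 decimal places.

ln β = -0.06

z(H) = 0.375
z(FA) = -0.108
ln β = −½·[z(H)² − z(FA)²] = −0.5 × (0.141 − 0.012) = -0.0645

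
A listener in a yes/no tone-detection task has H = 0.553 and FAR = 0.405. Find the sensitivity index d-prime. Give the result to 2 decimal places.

Φ⁻¹(0.553) = 0.133, Φ⁻¹(0.405) = -0.240
d' = z(H) − z(FA) = 0.133 − (-0.240) = 0.373

d-prime = 0.37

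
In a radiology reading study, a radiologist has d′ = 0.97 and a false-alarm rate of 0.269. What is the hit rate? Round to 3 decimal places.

hit rate = 0.638

z(false-alarm rate) = z(0.269) = -0.6158
z(H) = z(FA) + d' = -0.6158 + 0.97 = 0.3542
hit rate = Φ(0.3542) = 0.6384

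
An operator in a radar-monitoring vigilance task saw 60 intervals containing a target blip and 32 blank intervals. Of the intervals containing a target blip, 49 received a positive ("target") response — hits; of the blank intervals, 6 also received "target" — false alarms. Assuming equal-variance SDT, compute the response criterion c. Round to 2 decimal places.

c = -0.01

H = 49/60 = 0.8167
FA = 6/32 = 0.1875
Φ⁻¹(H) = 0.903
Φ⁻¹(FA) = -0.887
c = −½·[z(H) + z(FA)] = −0.5 × (0.903 + (-0.887)) = -0.008
c < 0: the operator has a liberal response bias.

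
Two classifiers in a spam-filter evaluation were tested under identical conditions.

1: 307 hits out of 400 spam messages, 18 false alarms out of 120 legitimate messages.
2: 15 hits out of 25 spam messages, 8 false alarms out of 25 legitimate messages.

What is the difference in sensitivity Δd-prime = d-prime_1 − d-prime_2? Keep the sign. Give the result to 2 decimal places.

Δd-prime = 1.05

1: z(0.7675) = 0.731, z(0.1500) = -1.036, d' = 1.767
2: z(0.6000) = 0.253, z(0.3200) = -0.468, d' = 0.721
Δd' = d'_1 − d'_2 = 1.767 − 0.721 = 1.046
1 has the higher sensitivity.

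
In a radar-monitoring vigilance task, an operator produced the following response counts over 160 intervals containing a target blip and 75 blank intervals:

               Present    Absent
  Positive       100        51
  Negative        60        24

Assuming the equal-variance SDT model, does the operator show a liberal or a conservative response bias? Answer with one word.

liberal

z(H) = 0.319, z(FA) = 0.468
c = −½·(z(H) + z(FA)) = -0.3935
c < 0 → liberal criterion (biased toward responding “yes”).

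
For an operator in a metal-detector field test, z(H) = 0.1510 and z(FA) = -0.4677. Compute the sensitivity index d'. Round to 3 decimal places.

d' = z(H) − z(FA) = 0.1510 − (-0.4677) = 0.6187

d' = 0.619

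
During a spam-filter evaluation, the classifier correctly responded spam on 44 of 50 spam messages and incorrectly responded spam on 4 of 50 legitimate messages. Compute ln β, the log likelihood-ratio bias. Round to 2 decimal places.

ln β = 0.30

H = 44/50 = 0.8800
FA = 4/50 = 0.0800
z(H) = 1.175
z(FA) = -1.405
ln β = −½·[z(H)² − z(FA)²] = −0.5 × (1.381 − 1.974) = 0.2965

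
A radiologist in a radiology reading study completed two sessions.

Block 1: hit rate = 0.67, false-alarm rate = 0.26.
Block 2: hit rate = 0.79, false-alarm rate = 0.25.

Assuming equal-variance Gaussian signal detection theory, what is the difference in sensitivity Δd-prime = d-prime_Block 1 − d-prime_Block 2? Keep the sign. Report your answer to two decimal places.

Δd-prime = -0.40

Block 1: z(0.67) = 0.440, z(0.26) = -0.643, d' = 1.083
Block 2: z(0.79) = 0.806, z(0.25) = -0.674, d' = 1.480
Δd' = d'_Block 1 − d'_Block 2 = 1.083 − 1.480 = -0.397
Block 2 has the higher sensitivity.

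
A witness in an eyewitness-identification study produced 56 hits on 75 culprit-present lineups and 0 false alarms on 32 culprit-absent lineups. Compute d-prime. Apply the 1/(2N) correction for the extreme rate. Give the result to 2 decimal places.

d-prime = 2.82

The false-alarm rate is 0/32 = 0, so apply the 1/(2N) correction: FA → 1/(2·32) = 0.01562.
z(H) = z(0.74667) = 0.664
z(FA) = z(0.01562) = -2.154
d' = 0.664 − (-2.154) = 2.818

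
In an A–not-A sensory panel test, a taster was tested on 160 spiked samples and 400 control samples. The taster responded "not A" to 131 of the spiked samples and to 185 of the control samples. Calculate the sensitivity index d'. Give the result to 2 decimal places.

d' = 1.00

H = 131/160 = 0.8187
FA = 185/400 = 0.4625
z(0.8187) = 0.9104, z(0.4625) = -0.0941
d' = z(H) − z(FA) = 0.9104 − (-0.0941) = 1.0045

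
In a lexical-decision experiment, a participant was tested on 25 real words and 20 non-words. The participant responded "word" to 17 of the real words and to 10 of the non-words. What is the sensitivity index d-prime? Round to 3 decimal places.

d-prime = 0.468

H = 17/25 = 0.6800
FA = 10/20 = 0.5000
z(H) = z(0.6800) = 0.4677
z(FA) = z(0.5000) = 0.0000
d' = z(H) − z(FA) = 0.4677 − 0.0000 = 0.4677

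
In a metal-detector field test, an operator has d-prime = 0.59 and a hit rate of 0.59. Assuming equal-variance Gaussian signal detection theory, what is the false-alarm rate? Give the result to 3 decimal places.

z(hit rate) = z(0.59) = 0.2275
z(FA) = z(H) − d' = 0.2275 − 0.59 = -0.3625
false-alarm rate = Φ(-0.3625) = 0.3585

false-alarm rate = 0.359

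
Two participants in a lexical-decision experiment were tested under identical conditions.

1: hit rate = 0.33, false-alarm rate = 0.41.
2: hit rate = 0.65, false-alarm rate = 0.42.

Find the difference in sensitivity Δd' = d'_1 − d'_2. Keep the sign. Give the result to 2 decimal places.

Δd' = -0.80

1: z(0.33) = -0.440, z(0.41) = -0.228, d' = -0.212
2: z(0.65) = 0.385, z(0.42) = -0.202, d' = 0.587
Δd' = d'_1 − d'_2 = -0.212 − 0.587 = -0.799
2 has the higher sensitivity.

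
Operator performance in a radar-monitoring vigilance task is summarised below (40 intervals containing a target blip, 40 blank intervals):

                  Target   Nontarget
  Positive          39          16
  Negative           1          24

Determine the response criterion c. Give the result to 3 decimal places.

H = 39/40 = 0.9750
FA = 16/40 = 0.4000
z(H) = z(0.9750) = 1.9600
z(FA) = z(0.4000) = -0.2533
c = −½·[z(H) + z(FA)] = −0.5 × (1.9600 + (-0.2533)) = -0.85335
c < 0: the operator has a liberal response bias.

c = -0.853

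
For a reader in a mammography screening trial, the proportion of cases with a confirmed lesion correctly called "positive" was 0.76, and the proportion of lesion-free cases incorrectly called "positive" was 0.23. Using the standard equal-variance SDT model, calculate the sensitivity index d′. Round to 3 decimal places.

d′ = 1.445

Φ⁻¹(H) = Φ⁻¹(0.76) = 0.7063
Φ⁻¹(FA) = Φ⁻¹(0.23) = -0.7388
d' = z(H) − z(FA) = 0.7063 − (-0.7388) = 1.4451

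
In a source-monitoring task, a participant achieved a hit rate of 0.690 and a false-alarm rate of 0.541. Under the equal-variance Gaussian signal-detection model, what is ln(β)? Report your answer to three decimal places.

ln β = -0.118

Φ⁻¹(0.690) = 0.4959, Φ⁻¹(0.541) = 0.1030
ln β = −½·[z(H)² − z(FA)²] = −0.5 × (0.2459 − 0.0106) = -0.11765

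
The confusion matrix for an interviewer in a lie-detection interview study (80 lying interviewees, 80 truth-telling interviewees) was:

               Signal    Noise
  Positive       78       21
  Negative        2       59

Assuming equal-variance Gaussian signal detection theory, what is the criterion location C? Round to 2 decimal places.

C = -0.66

H = 78/80 = 0.9750
FA = 21/80 = 0.2625
Φ⁻¹(H) = Φ⁻¹(0.9750) = 1.960
Φ⁻¹(FA) = Φ⁻¹(0.2625) = -0.636
c = −½·[z(H) + z(FA)] = −0.5 × (1.960 + (-0.636)) = -0.662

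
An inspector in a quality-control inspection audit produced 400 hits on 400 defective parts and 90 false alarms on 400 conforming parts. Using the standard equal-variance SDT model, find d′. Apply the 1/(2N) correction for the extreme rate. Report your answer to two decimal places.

d′ = 3.78

The hit rate is 400/400 = 1, so apply the 1/(2N) correction: H → 1 − 1/(2·400) = 0.99875.
z(H) = z(0.99875) = 3.023
z(FA) = z(0.22500) = -0.755
d' = 3.023 − (-0.755) = 3.778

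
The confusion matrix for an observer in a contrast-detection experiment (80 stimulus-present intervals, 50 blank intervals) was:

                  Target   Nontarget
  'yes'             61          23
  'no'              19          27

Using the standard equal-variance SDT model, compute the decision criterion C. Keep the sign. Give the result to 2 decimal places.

H = 61/80 = 0.7625
FA = 23/50 = 0.4600
z(H) = z(0.7625) = 0.7144
z(FA) = z(0.4600) = -0.1004
c = −½·[z(H) + z(FA)] = −0.5 × (0.7144 + (-0.1004)) = -0.3070
c < 0: the observer has a liberal response bias.

C = -0.31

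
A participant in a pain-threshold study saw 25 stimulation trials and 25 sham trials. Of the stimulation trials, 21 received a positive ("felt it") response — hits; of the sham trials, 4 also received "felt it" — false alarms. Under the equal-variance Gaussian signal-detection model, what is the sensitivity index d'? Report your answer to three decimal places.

H = 21/25 = 0.8400
FA = 4/25 = 0.1600
Φ⁻¹(H) = Φ⁻¹(0.8400) = 0.9945
Φ⁻¹(FA) = Φ⁻¹(0.1600) = -0.9945
d' = z(H) − z(FA) = 0.9945 − (-0.9945) = 1.9890

d' = 1.989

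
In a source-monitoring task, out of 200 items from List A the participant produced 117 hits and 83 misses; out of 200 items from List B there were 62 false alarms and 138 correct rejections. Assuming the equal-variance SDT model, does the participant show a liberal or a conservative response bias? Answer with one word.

z(H) = 0.215, z(FA) = -0.496
c = −½·(z(H) + z(FA)) = 0.1405
c > 0 → conservative criterion (biased toward responding “no”).

conservative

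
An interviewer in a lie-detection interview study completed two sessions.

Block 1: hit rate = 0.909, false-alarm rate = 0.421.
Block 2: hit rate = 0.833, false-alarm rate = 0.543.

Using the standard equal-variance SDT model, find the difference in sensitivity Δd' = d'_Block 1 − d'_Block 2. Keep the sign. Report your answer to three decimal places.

Block 1: z(0.909) = 1.3346, z(0.421) = -0.1993, d' = 1.5339
Block 2: z(0.833) = 0.9661, z(0.543) = 0.1080, d' = 0.8581
Δd' = d'_Block 1 − d'_Block 2 = 1.5339 − 0.8581 = 0.6758
Block 1 has the higher sensitivity.

Δd' = 0.676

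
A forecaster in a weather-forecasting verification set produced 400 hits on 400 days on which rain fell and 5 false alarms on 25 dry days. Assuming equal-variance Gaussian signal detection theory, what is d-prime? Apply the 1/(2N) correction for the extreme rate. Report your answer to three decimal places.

d-prime = 3.865

The hit rate is 400/400 = 1, so apply the 1/(2N) correction: H → 1 − 1/(2·400) = 0.99875.
z(H) = z(0.99875) = 3.0233
z(FA) = z(0.20000) = -0.8416
d' = 3.0233 − (-0.8416) = 3.8649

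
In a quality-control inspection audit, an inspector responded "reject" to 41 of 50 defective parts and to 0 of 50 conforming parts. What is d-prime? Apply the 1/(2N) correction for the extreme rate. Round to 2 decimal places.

d-prime = 3.24

The false-alarm rate is 0/50 = 0, so apply the 1/(2N) correction: FA → 1/(2·50) = 0.01000.
z(H) = z(0.82000) = 0.915
z(FA) = z(0.01000) = -2.326
d' = 0.915 − (-2.326) = 3.241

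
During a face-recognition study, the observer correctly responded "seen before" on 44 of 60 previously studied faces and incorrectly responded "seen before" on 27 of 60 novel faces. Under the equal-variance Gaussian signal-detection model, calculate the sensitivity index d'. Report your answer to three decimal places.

H = 44/60 = 0.7333
FA = 27/60 = 0.4500
z(H) = z(0.7333) = 0.6228
z(FA) = z(0.4500) = -0.1257
d' = z(H) − z(FA) = 0.6228 − (-0.1257) = 0.7485

d' = 0.749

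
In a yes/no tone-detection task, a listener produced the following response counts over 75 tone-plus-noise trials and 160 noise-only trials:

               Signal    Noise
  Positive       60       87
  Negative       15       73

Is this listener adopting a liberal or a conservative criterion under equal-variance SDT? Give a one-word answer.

liberal

z(H) = 0.842, z(FA) = 0.110
c = −½·(z(H) + z(FA)) = -0.476
c < 0 → liberal criterion (biased toward responding “yes”).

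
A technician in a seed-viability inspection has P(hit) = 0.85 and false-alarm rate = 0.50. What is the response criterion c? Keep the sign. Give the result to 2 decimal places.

c = -0.52

Φ⁻¹(0.85) = 1.036, Φ⁻¹(0.50) = 0.000
c = −½·[z(H) + z(FA)] = −0.5 × (1.036 + 0.000) = -0.518
c < 0: the technician has a liberal response bias.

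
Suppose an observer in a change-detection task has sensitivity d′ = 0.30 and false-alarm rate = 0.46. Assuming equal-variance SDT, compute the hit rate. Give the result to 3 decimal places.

hit rate = 0.579

z(false-alarm rate) = z(0.46) = -0.1004
z(H) = z(FA) + d' = -0.1004 + 0.30 = 0.1996
hit rate = Φ(0.1996) = 0.5791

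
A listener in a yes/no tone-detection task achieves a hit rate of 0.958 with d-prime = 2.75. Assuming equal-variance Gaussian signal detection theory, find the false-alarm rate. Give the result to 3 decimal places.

false-alarm rate = 0.153

z(hit rate) = z(0.958) = 1.7279
z(FA) = z(H) − d' = 1.7279 − 2.75 = -1.0221
false-alarm rate = Φ(-1.0221) = 0.1534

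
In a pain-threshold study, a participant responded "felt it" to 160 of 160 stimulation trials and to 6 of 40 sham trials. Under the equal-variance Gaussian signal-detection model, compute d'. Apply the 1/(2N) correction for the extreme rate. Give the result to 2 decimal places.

d' = 3.77

The hit rate is 160/160 = 1, so apply the 1/(2N) correction: H → 1 − 1/(2·160) = 0.99687.
z(H) = z(0.99687) = 2.734
z(FA) = z(0.15000) = -1.036
d' = 2.734 − (-1.036) = 3.770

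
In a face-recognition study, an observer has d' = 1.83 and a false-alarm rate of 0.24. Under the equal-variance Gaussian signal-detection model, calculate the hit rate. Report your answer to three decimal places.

hit rate = 0.869

z(false-alarm rate) = z(0.24) = -0.7063
z(H) = z(FA) + d' = -0.7063 + 1.83 = 1.1237
hit rate = Φ(1.1237) = 0.8694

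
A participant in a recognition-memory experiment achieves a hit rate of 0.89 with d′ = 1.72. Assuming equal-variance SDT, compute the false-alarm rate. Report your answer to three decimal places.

z(hit rate) = z(0.89) = 1.2265
z(FA) = z(H) − d' = 1.2265 − 1.72 = -0.4935
false-alarm rate = Φ(-0.4935) = 0.3108

false-alarm rate = 0.311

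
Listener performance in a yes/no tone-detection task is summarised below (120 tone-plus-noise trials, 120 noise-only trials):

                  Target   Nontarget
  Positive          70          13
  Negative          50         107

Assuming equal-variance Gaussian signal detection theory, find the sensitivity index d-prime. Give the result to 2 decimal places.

H = 70/120 = 0.5833
FA = 13/120 = 0.1083
z(H) = z(0.5833) = 0.210
z(FA) = z(0.1083) = -1.236
d' = z(H) − z(FA) = 0.210 − (-1.236) = 1.446

d-prime = 1.45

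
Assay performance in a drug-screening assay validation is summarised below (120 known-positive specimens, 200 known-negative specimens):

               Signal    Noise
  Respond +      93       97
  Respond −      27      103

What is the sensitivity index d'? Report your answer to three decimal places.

d' = 0.793

H = 93/120 = 0.7750
FA = 97/200 = 0.4850
Φ⁻¹(H) = Φ⁻¹(0.7750) = 0.7554
Φ⁻¹(FA) = Φ⁻¹(0.4850) = -0.0376
d' = z(H) − z(FA) = 0.7554 − (-0.0376) = 0.7930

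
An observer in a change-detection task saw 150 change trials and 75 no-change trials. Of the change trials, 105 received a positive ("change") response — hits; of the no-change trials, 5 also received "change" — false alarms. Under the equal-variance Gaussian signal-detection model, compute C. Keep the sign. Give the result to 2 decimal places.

C = 0.49

H = 105/150 = 0.7000
FA = 5/75 = 0.0667
z(0.7000) = 0.5244, z(0.0667) = -1.5008
c = −½·[z(H) + z(FA)] = −0.5 × (0.5244 + (-1.5008)) = 0.4882
c > 0: the observer has a conservative response bias.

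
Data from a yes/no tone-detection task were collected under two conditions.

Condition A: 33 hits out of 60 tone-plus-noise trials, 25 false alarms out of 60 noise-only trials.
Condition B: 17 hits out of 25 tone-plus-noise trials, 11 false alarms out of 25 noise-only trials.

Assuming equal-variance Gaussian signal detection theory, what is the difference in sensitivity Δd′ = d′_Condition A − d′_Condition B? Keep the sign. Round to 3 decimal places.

Δd′ = -0.283

Condition A: z(0.5500) = 0.1257, z(0.4167) = -0.2103, d' = 0.3360
Condition B: z(0.6800) = 0.4677, z(0.4400) = -0.1510, d' = 0.6187
Δd' = d'_Condition A − d'_Condition B = 0.3360 − 0.6187 = -0.2827
Condition B has the higher sensitivity.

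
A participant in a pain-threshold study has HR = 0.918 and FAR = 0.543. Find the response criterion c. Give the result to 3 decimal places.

c = -0.750

Φ⁻¹(H) = 1.3917
Φ⁻¹(FA) = 0.1080
c = −½·[z(H) + z(FA)] = −0.5 × (1.3917 + 0.1080) = -0.74985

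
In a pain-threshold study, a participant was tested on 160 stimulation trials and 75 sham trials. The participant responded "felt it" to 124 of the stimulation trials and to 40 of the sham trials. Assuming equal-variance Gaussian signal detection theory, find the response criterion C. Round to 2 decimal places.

H = 124/160 = 0.7750
FA = 40/75 = 0.5333
z(H) = 0.7554
z(FA) = 0.0836
c = −½·[z(H) + z(FA)] = −0.5 × (0.7554 + 0.0836) = -0.4195
c < 0: the participant has a liberal response bias.

C = -0.42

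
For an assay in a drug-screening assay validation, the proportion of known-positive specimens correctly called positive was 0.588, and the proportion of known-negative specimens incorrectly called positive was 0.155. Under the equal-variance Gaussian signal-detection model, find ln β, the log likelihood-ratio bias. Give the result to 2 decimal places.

ln β = 0.49

Φ⁻¹(H) = Φ⁻¹(0.588) = 0.222
Φ⁻¹(FA) = Φ⁻¹(0.155) = -1.015
ln β = −½·[z(H)² − z(FA)²] = −0.5 × (0.049 − 1.030) = 0.4905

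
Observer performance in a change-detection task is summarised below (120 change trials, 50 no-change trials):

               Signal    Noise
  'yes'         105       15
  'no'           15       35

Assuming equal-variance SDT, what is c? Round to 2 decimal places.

c = -0.31

H = 105/120 = 0.8750
FA = 15/50 = 0.3000
Φ⁻¹(H) = Φ⁻¹(0.8750) = 1.1503
Φ⁻¹(FA) = Φ⁻¹(0.3000) = -0.5244
c = −½·[z(H) + z(FA)] = −0.5 × (1.1503 + (-0.5244)) = -0.31295
c < 0: the observer has a liberal response bias.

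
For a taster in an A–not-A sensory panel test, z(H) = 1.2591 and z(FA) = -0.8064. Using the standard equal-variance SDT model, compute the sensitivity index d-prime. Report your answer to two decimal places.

d-prime = 2.07

d' = z(H) − z(FA) = 1.2591 − (-0.8064) = 2.0655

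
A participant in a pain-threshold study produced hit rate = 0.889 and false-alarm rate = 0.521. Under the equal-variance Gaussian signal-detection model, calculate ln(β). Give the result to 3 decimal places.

ln β = -0.744

z(0.889) = 1.2212, z(0.521) = 0.0527
ln β = −½·[z(H)² − z(FA)²] = −0.5 × (1.4913 − 0.0028) = -0.74425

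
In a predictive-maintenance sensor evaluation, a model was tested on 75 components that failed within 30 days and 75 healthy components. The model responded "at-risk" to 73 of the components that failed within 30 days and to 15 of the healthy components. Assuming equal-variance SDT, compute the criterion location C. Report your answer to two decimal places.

C = -0.55

H = 73/75 = 0.9733
FA = 15/75 = 0.2000
Φ⁻¹(H) = Φ⁻¹(0.9733) = 1.9317
Φ⁻¹(FA) = Φ⁻¹(0.2000) = -0.8416
c = −½·[z(H) + z(FA)] = −0.5 × (1.9317 + (-0.8416)) = -0.54505
c < 0: the model has a liberal response bias.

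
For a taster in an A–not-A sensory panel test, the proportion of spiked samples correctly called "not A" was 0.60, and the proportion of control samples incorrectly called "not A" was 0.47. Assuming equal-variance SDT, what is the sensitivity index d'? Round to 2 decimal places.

Φ⁻¹(0.60) = 0.2533, Φ⁻¹(0.47) = -0.0753
d' = z(H) − z(FA) = 0.2533 − (-0.0753) = 0.3286

d' = 0.33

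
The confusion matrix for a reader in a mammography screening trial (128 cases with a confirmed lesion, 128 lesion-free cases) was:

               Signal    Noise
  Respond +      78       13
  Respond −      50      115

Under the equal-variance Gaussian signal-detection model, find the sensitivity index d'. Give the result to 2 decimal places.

d' = 1.55

H = 78/128 = 0.6094
FA = 13/128 = 0.1016
z(H) = z(0.6094) = 0.2778
z(FA) = z(0.1016) = -1.2725
d' = z(H) − z(FA) = 0.2778 − (-1.2725) = 1.5503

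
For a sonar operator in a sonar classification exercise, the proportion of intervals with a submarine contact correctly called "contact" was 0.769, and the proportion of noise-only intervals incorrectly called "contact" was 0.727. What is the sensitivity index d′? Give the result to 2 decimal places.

z(H) = 0.736
z(FA) = 0.604
d' = z(H) − z(FA) = 0.736 − 0.604 = 0.132

d′ = 0.13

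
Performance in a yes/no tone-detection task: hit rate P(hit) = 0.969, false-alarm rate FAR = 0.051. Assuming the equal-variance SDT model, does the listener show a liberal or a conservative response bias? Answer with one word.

z(H) = 1.866, z(FA) = -1.635
c = −½·(z(H) + z(FA)) = -0.1155
c < 0 → liberal criterion (biased toward responding “yes”).

liberal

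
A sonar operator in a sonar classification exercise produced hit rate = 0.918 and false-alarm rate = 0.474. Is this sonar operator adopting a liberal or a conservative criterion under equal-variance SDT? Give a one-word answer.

z(H) = 1.392, z(FA) = -0.065
c = −½·(z(H) + z(FA)) = -0.6635
c < 0 → liberal criterion (biased toward responding “yes”).

liberal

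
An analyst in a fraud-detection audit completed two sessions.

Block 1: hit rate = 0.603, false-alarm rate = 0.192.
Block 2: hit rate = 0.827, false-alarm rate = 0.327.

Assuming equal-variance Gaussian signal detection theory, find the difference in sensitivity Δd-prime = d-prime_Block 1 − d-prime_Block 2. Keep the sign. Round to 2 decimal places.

Block 1: z(0.603) = 0.261, z(0.192) = -0.871, d' = 1.132
Block 2: z(0.827) = 0.942, z(0.327) = -0.448, d' = 1.390
Δd' = d'_Block 1 − d'_Block 2 = 1.132 − 1.390 = -0.258
Block 2 has the higher sensitivity.

Δd-prime = -0.26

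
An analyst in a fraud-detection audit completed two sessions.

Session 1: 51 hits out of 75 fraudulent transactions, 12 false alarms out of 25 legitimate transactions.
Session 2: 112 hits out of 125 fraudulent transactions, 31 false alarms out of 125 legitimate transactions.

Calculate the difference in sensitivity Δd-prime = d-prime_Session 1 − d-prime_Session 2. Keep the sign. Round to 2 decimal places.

Δd-prime = -1.42

Session 1: z(0.6800) = 0.468, z(0.4800) = -0.050, d' = 0.518
Session 2: z(0.8960) = 1.259, z(0.2480) = -0.681, d' = 1.940
Δd' = d'_Session 1 − d'_Session 2 = 0.518 − 1.940 = -1.422
Session 2 has the higher sensitivity.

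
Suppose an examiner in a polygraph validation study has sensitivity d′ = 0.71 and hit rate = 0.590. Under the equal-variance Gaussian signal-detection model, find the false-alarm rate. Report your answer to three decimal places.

z(hit rate) = z(0.590) = 0.2275
z(FA) = z(H) − d' = 0.2275 − 0.71 = -0.4825
false-alarm rate = Φ(-0.4825) = 0.3147

false-alarm rate = 0.315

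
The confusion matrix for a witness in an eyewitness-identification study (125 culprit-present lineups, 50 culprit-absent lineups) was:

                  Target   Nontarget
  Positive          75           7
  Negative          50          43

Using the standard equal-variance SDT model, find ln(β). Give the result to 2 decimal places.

H = 75/125 = 0.6000
FA = 7/50 = 0.1400
z(H) = 0.253
z(FA) = -1.080
ln β = −½·[z(H)² − z(FA)²] = −0.5 × (0.064 − 1.166) = 0.551

ln β = 0.55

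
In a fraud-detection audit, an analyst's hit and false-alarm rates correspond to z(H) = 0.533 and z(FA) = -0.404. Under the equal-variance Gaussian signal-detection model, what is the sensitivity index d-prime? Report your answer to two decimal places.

d' = z(H) − z(FA) = 0.533 − (-0.404) = 0.937

d-prime = 0.94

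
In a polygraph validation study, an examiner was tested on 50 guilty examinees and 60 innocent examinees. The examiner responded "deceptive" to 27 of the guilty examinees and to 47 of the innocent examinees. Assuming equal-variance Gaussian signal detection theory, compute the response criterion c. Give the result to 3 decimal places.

H = 27/50 = 0.5400
FA = 47/60 = 0.7833
z(H) = 0.1004
z(FA) = 0.7834
c = −½·[z(H) + z(FA)] = −0.5 × (0.1004 + 0.7834) = -0.4419
c < 0: the examiner has a liberal response bias.

c = -0.442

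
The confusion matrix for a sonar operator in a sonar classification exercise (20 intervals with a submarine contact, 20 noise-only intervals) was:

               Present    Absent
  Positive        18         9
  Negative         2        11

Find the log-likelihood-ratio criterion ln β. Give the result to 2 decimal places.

ln β = -0.81

H = 18/20 = 0.9000
FA = 9/20 = 0.4500
Φ⁻¹(H) = Φ⁻¹(0.9000) = 1.282
Φ⁻¹(FA) = Φ⁻¹(0.4500) = -0.126
ln β = −½·[z(H)² − z(FA)²] = −0.5 × (1.644 − 0.016) = -0.814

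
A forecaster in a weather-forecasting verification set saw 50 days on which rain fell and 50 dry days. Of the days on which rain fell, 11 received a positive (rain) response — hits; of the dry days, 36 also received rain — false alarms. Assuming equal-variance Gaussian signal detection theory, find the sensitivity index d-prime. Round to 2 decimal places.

d-prime = -1.36

H = 11/50 = 0.2200
FA = 36/50 = 0.7200
Φ⁻¹(H) = Φ⁻¹(0.2200) = -0.772
Φ⁻¹(FA) = Φ⁻¹(0.7200) = 0.583
d' = z(H) − z(FA) = -0.772 − 0.583 = -1.355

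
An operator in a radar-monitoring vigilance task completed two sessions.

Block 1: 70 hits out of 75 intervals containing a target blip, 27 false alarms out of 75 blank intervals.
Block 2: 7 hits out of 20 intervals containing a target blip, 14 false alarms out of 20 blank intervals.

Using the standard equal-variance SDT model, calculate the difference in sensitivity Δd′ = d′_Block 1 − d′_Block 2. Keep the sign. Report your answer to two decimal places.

Δd′ = 2.77

Block 1: z(0.9333) = 1.501, z(0.3600) = -0.358, d' = 1.859
Block 2: z(0.3500) = -0.385, z(0.7000) = 0.524, d' = -0.909
Δd' = d'_Block 1 − d'_Block 2 = 1.859 − (-0.909) = 2.768
Block 1 has the higher sensitivity.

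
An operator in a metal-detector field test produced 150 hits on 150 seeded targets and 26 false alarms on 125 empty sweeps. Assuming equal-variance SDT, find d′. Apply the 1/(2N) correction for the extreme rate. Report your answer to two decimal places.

d′ = 3.53

The hit rate is 150/150 = 1, so apply the 1/(2N) correction: H → 1 − 1/(2·150) = 0.99667.
z(H) = z(0.99667) = 2.713
z(FA) = z(0.20800) = -0.813
d' = 2.713 − (-0.813) = 3.526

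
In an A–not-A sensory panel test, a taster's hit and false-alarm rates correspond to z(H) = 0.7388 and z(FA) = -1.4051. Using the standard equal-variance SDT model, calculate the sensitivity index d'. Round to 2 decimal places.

d' = 2.14

d' = z(H) − z(FA) = 0.7388 − (-1.4051) = 2.1439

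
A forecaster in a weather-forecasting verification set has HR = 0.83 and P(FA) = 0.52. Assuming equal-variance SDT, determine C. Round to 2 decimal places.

z(H) = z(0.83) = 0.954
z(FA) = z(0.52) = 0.050
c = −½·[z(H) + z(FA)] = −0.5 × (0.954 + 0.050) = -0.502

C = -0.50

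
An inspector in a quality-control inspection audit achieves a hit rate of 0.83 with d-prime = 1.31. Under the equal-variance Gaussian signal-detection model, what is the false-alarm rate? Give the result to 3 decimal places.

z(hit rate) = z(0.83) = 0.9542
z(FA) = z(H) − d' = 0.9542 − 1.31 = -0.3558
false-alarm rate = Φ(-0.3558) = 0.3610

false-alarm rate = 0.361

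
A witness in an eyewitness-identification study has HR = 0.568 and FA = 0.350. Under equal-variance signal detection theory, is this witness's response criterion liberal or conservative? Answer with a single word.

conservative

z(H) = 0.171, z(FA) = -0.385
c = −½·(z(H) + z(FA)) = 0.107
c > 0 → conservative criterion (biased toward responding “no”).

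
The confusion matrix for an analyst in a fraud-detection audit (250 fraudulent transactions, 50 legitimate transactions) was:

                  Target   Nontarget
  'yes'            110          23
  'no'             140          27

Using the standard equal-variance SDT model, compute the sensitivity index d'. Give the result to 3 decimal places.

H = 110/250 = 0.4400
FA = 23/50 = 0.4600
Φ⁻¹(H) = Φ⁻¹(0.4400) = -0.1510
Φ⁻¹(FA) = Φ⁻¹(0.4600) = -0.1004
d' = z(H) − z(FA) = -0.1510 − (-0.1004) = -0.0506

d' = -0.051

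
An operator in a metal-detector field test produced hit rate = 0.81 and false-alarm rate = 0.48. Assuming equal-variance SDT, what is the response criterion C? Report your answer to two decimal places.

C = -0.41

z(H) = z(0.81) = 0.878
z(FA) = z(0.48) = -0.050
c = −½·[z(H) + z(FA)] = −0.5 × (0.878 + (-0.050)) = -0.414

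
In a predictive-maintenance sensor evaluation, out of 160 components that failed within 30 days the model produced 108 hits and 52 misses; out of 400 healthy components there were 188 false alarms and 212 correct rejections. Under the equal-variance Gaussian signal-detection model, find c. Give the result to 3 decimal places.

H = 108/160 = 0.6750
FA = 188/400 = 0.4700
z(H) = 0.4538
z(FA) = -0.0753
c = −½·[z(H) + z(FA)] = −0.5 × (0.4538 + (-0.0753)) = -0.18925

c = -0.189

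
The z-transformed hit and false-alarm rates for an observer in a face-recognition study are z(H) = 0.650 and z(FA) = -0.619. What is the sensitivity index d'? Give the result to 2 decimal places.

d' = z(H) − z(FA) = 0.650 − (-0.619) = 1.269

d' = 1.27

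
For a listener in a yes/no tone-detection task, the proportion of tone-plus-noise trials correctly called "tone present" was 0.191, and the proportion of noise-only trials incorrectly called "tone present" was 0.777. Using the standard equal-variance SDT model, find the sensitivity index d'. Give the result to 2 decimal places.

d' = -1.64

z(H) = z(0.191) = -0.874
z(FA) = z(0.777) = 0.762
d' = z(H) − z(FA) = -0.874 − 0.762 = -1.636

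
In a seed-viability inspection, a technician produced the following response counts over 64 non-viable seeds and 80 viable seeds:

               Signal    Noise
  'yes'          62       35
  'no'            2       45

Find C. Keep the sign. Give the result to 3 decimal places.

C = -0.853

H = 62/64 = 0.9688
FA = 35/80 = 0.4375
Φ⁻¹(H) = Φ⁻¹(0.9688) = 1.8634
Φ⁻¹(FA) = Φ⁻¹(0.4375) = -0.1573
c = −½·[z(H) + z(FA)] = −0.5 × (1.8634 + (-0.1573)) = -0.85305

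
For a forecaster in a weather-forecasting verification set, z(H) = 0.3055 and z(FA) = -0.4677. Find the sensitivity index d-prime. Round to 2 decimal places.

d-prime = 0.77

d' = z(H) − z(FA) = 0.3055 − (-0.4677) = 0.7732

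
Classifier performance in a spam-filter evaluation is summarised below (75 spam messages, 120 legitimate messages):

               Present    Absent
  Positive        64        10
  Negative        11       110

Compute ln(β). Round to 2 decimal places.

ln β = 0.40

H = 64/75 = 0.8533
FA = 10/120 = 0.0833
Φ⁻¹(H) = Φ⁻¹(0.8533) = 1.051
Φ⁻¹(FA) = Φ⁻¹(0.0833) = -1.383
ln β = −½·[z(H)² − z(FA)²] = −0.5 × (1.105 − 1.913) = 0.404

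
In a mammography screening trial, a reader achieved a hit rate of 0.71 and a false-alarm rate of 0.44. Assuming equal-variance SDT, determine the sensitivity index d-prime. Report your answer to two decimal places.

d-prime = 0.70

z(H) = z(0.71) = 0.5534
z(FA) = z(0.44) = -0.1510
d' = z(H) − z(FA) = 0.5534 − (-0.1510) = 0.7044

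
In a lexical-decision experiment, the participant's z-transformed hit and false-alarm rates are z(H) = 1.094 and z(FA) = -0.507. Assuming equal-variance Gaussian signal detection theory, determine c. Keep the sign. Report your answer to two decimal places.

c = −½·[z(H) + z(FA)] = −½·(1.094 + (-0.507)) = -0.2935

c = -0.29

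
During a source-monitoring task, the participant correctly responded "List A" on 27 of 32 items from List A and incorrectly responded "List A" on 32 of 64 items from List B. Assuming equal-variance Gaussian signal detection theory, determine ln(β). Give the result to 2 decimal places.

H = 27/32 = 0.8438
FA = 32/64 = 0.5000
z(H) = z(0.8438) = 1.010
z(FA) = z(0.5000) = 0.000
ln β = −½·[z(H)² − z(FA)²] = −0.5 × (1.020 − 0.000) = -0.510

ln β = -0.51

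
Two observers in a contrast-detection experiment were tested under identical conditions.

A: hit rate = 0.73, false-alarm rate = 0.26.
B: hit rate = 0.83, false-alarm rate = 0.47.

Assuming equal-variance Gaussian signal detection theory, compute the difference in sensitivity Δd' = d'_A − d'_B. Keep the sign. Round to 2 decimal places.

Δd' = 0.23

A: z(0.73) = 0.613, z(0.26) = -0.643, d' = 1.256
B: z(0.83) = 0.954, z(0.47) = -0.075, d' = 1.029
Δd' = d'_A − d'_B = 1.256 − 1.029 = 0.227
A has the higher sensitivity.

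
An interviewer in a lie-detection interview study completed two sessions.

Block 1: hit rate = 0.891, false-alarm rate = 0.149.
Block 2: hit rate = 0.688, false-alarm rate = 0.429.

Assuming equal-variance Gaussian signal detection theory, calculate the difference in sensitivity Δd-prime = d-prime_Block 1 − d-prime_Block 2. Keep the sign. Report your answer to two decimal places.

Δd-prime = 1.60

Block 1: z(0.891) = 1.232, z(0.149) = -1.041, d' = 2.273
Block 2: z(0.688) = 0.490, z(0.429) = -0.179, d' = 0.669
Δd' = d'_Block 1 − d'_Block 2 = 2.273 − 0.669 = 1.604
Block 1 has the higher sensitivity.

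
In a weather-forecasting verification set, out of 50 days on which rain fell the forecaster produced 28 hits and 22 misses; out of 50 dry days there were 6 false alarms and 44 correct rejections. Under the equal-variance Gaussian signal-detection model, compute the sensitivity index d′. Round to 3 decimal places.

d′ = 1.326

H = 28/50 = 0.5600
FA = 6/50 = 0.1200
z(H) = z(0.5600) = 0.1510
z(FA) = z(0.1200) = -1.1750
d' = z(H) − z(FA) = 0.1510 − (-1.1750) = 1.3260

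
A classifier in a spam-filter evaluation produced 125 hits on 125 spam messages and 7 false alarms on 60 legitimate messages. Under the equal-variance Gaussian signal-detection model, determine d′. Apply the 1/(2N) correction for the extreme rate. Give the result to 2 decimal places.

The hit rate is 125/125 = 1, so apply the 1/(2N) correction: H → 1 − 1/(2·125) = 0.99600.
z(H) = z(0.99600) = 2.652
z(FA) = z(0.11667) = -1.192
d' = 2.652 − (-1.192) = 3.844

d′ = 3.84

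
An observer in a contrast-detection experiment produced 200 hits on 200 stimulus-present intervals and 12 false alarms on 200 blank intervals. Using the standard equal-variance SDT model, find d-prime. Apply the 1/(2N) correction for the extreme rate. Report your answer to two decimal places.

d-prime = 4.36

The hit rate is 200/200 = 1, so apply the 1/(2N) correction: H → 1 − 1/(2·200) = 0.99750.
z(H) = z(0.99750) = 2.807
z(FA) = z(0.06000) = -1.555
d' = 2.807 − (-1.555) = 4.362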